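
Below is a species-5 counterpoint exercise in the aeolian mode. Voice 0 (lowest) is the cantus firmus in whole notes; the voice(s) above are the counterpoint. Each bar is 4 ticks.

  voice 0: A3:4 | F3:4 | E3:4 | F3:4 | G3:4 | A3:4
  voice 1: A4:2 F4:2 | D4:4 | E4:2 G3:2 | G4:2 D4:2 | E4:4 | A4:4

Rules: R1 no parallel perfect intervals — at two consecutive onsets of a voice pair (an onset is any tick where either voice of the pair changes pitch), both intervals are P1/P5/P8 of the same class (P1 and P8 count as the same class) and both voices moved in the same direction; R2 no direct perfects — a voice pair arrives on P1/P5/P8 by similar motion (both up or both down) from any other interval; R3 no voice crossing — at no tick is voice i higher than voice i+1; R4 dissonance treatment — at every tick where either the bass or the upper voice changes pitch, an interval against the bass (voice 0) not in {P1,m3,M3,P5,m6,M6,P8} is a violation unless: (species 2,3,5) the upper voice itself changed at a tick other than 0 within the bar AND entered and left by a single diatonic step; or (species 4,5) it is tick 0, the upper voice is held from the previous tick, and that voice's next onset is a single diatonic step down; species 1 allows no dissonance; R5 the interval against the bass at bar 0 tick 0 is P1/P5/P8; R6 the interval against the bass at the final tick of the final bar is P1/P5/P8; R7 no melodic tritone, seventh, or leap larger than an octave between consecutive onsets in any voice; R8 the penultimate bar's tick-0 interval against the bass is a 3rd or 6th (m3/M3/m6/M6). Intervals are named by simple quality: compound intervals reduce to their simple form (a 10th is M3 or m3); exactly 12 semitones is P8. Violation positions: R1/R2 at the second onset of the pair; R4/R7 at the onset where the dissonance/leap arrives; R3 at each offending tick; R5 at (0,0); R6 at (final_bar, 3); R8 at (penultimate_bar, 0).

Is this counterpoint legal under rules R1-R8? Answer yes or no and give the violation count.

No (2 violations)

bar 0: v0=A3 v1=A4 (P8)
bar 1: v0=F3 v1=D4 (M6)
bar 2: v0=E3 v1=E4 (P8)
bar 3: v0=F3 v1=G4 (M2)
bar 4: v0=G3 v1=E4 (M6)
bar 5: v0=A3 v1=A4 (P8)
  R4 @ bar3.0: F3/G4 M2 untreated
  R2 @ bar5.0: G3/E4 M6 -> A3/A4 P8 similar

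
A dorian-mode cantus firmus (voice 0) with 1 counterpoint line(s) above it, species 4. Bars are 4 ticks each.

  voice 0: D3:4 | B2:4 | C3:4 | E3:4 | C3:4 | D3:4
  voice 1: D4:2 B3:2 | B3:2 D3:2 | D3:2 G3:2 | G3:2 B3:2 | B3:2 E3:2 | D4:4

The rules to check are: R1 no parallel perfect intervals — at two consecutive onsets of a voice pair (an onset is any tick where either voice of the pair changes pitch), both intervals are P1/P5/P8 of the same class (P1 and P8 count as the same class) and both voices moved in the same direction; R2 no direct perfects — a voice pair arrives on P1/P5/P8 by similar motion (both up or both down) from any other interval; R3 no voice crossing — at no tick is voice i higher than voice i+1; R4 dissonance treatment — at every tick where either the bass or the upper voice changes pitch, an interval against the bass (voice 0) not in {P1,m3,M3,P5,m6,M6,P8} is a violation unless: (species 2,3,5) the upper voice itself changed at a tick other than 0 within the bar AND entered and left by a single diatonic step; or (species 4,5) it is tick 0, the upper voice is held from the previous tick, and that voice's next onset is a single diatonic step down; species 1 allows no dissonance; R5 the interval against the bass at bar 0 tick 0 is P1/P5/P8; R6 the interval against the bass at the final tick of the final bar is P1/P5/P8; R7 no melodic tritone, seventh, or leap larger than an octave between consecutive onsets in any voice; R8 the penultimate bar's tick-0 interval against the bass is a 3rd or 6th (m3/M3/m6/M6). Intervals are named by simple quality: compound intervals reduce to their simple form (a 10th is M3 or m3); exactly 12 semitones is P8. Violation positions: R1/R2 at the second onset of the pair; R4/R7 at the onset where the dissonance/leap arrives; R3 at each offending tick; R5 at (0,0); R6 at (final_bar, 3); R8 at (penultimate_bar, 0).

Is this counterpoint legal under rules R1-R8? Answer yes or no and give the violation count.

bar 0: v0=D3 v1=D4 (P8)
bar 1: v0=B2 v1=B3 (P8)
bar 2: v0=C3 v1=D3 (M2)
bar 3: v0=E3 v1=G3 (m3)
bar 4: v0=C3 v1=B3 (M7)
bar 5: v0=D3 v1=D4 (P8)
  R4 @ bar2.0: C3/D3 M2 untreated
  R4 @ bar4.0: C3/B3 M7 untreated
  R8 @ bar4.0: penult M7 not 3rd/6th
  R2 @ bar5.0: C3/E3 M3 -> D3/D4 P8 similar
  R7 @ bar5.0: E3->D4 leap 10st

No (5 violations)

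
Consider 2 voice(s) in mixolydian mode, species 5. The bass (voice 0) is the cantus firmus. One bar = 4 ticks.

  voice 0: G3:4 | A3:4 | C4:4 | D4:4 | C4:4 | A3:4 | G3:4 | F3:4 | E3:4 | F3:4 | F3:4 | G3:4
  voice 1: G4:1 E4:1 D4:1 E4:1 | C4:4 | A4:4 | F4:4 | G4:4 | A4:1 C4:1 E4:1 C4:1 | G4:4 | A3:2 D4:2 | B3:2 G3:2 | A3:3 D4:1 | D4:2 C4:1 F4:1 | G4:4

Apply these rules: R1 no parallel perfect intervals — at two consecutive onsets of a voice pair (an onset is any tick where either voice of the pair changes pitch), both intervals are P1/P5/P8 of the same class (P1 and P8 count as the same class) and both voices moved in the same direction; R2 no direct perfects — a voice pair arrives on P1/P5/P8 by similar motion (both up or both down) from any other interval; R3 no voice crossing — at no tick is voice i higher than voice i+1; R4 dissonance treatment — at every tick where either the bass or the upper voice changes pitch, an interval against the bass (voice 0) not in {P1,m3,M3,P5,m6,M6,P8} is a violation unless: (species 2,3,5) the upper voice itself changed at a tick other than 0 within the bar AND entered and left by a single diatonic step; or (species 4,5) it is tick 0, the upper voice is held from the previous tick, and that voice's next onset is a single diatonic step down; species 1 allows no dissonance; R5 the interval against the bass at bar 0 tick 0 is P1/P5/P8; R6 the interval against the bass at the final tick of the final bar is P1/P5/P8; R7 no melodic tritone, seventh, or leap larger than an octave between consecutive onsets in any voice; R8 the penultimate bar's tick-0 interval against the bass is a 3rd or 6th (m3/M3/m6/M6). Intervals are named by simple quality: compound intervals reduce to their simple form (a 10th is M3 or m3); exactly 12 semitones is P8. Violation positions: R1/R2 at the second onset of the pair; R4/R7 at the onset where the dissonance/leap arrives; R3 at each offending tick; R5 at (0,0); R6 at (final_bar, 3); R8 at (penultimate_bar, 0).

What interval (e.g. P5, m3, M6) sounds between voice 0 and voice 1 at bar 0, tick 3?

voice 0=G3 voice 1=E4 -> M6

M6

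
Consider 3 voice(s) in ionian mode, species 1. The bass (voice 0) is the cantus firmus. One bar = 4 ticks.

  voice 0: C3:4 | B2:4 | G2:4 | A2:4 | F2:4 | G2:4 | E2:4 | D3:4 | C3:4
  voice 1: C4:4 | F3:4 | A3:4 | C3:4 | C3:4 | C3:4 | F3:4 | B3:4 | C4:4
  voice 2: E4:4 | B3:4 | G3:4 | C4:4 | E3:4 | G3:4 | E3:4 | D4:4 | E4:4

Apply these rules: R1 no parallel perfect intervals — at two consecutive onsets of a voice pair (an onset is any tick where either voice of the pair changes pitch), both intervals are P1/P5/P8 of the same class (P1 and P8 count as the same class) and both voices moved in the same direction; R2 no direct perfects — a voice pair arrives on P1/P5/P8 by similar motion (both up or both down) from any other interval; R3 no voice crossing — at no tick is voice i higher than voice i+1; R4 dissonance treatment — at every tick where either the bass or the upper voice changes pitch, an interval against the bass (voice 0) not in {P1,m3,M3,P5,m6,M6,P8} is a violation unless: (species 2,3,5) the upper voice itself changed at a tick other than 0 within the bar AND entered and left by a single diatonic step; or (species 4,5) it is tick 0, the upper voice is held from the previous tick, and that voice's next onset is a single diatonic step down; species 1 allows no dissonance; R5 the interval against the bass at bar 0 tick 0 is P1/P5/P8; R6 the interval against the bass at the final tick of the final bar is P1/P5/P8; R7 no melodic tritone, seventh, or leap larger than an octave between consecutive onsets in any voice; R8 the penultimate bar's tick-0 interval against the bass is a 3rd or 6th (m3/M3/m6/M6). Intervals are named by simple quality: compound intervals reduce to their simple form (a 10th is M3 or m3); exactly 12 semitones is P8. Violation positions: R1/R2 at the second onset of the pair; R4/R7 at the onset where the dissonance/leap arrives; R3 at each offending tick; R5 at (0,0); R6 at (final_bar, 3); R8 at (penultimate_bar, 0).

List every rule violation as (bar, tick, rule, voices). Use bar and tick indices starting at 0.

bar 0: v0=C3 v1=C4 v2=E4 downbeat M3
bar 1: v0=B2 v1=F3 v2=B3 downbeat P8
bar 2: v0=G2 v1=A3 v2=G3 downbeat P8
bar 3: v0=A2 v1=C3 v2=C4 downbeat m3
bar 4: v0=F2 v1=C3 v2=E3 downbeat M7
bar 5: v0=G2 v1=C3 v2=G3 downbeat P8
bar 6: v0=E2 v1=F3 v2=E3 downbeat P8
bar 7: v0=D3 v1=B3 v2=D4 downbeat P8
bar 8: v0=C3 v1=C4 v2=E4 downbeat M3
  -> R5 @ bar 0 tick 0 v(0, 2): opens on M3
  -> R2 @ bar 1 tick 0 v(0, 2): C3/E4 M3 -> B2/B3 P8 similar
  -> R4 @ bar 1 tick 0 v(0, 1): B2/F3 TT untreated
  -> R1 @ bar 2 tick 0 v(0, 2): B2/B3 P8 -> G2/G3 P8 similar
  -> R3 @ bar 2 tick 0 v(1, 2): A3 above G3
  -> R4 @ bar 2 tick 0 v(0, 1): G2/A3 M2 untreated
  -> R3 @ bar 2 tick 1 v(1, 2): A3 above G3
  -> R3 @ bar 2 tick 2 v(1, 2): A3 above G3
  -> R3 @ bar 2 tick 3 v(1, 2): A3 above G3
  -> R4 @ bar 4 tick 0 v(0, 2): F2/E3 M7 untreated
  -> R2 @ bar 5 tick 0 v(0, 2): F2/E3 M7 -> G2/G3 P8 similar
  -> R4 @ bar 5 tick 0 v(0, 1): G2/C3 P4 untreated
  -> R1 @ bar 6 tick 0 v(0, 2): G2/G3 P8 -> E2/E3 P8 similar
  -> R3 @ bar 6 tick 0 v(1, 2): F3 above E3
  -> R4 @ bar 6 tick 0 v(0, 1): E2/F3 m2 untreated
  -> R3 @ bar 6 tick 1 v(1, 2): F3 above E3
  -> R3 @ bar 6 tick 2 v(1, 2): F3 above E3
  -> R3 @ bar 6 tick 3 v(1, 2): F3 above E3
  -> R1 @ bar 7 tick 0 v(0, 2): E2/E3 P8 -> D3/D4 P8 similar
  -> R7 @ bar 7 tick 0 v(0,): E2->D3 leap 10st
  -> R7 @ bar 7 tick 0 v(1,): F3->B3 leap 6st
  -> R7 @ bar 7 tick 0 v(2,): E3->D4 leap 10st
  -> R8 @ bar 7 tick 0 v(0, 2): penult P8 not 3rd/6th
  -> R6 @ bar 8 tick 3 v(0, 2): closes on M3

(0, 0, R5, (0, 2))
(1, 0, R2, (0, 2))
(1, 0, R4, (0, 1))
(2, 0, R1, (0, 2))
(2, 0, R3, (1, 2))
(2, 0, R4, (0, 1))
(2, 1, R3, (1, 2))
(2, 2, R3, (1, 2))
(2, 3, R3, (1, 2))
(4, 0, R4, (0, 2))
(5, 0, R2, (0, 2))
(5, 0, R4, (0, 1))
(6, 0, R1, (0, 2))
(6, 0, R3, (1, 2))
(6, 0, R4, (0, 1))
(6, 1, R3, (1, 2))
(6, 2, R3, (1, 2))
(6, 3, R3, (1, 2))
(7, 0, R1, (0, 2))
(7, 0, R7, (0,))
(7, 0, R7, (1,))
(7, 0, R7, (2,))
(7, 0, R8, (0, 2))
(8, 3, R6, (0, 2))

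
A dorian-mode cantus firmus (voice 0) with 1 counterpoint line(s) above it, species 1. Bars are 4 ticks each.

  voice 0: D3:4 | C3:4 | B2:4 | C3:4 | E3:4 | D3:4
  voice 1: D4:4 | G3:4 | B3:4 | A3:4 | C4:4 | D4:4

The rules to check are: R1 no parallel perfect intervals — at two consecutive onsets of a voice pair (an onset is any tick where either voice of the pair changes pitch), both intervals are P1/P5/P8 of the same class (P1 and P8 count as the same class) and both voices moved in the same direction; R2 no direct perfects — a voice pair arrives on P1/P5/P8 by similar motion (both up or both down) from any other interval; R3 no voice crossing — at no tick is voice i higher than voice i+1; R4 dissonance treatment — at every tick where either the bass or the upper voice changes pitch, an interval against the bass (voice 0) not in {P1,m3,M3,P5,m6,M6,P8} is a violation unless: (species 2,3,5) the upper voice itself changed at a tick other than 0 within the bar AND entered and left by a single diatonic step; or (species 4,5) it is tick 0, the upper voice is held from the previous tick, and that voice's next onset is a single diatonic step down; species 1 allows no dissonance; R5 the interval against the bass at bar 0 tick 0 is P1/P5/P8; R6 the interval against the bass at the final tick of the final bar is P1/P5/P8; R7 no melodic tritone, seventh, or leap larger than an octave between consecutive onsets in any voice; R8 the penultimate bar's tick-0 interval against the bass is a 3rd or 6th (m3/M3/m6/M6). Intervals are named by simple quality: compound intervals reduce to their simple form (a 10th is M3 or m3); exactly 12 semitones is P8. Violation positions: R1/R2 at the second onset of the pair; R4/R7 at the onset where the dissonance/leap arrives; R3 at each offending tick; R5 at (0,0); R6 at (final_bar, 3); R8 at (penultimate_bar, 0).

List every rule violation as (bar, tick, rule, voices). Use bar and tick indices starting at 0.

(1, 0, R2, (0, 1))

bar 0: v0=D3 v1=D4 downbeat P8
bar 1: v0=C3 v1=G3 downbeat P5
bar 2: v0=B2 v1=B3 downbeat P8
bar 3: v0=C3 v1=A3 downbeat M6
bar 4: v0=E3 v1=C4 downbeat m6
bar 5: v0=D3 v1=D4 downbeat P8
  -> R2 @ bar 1 tick 0 v(0, 1): D3/D4 P8 -> C3/G3 P5 similar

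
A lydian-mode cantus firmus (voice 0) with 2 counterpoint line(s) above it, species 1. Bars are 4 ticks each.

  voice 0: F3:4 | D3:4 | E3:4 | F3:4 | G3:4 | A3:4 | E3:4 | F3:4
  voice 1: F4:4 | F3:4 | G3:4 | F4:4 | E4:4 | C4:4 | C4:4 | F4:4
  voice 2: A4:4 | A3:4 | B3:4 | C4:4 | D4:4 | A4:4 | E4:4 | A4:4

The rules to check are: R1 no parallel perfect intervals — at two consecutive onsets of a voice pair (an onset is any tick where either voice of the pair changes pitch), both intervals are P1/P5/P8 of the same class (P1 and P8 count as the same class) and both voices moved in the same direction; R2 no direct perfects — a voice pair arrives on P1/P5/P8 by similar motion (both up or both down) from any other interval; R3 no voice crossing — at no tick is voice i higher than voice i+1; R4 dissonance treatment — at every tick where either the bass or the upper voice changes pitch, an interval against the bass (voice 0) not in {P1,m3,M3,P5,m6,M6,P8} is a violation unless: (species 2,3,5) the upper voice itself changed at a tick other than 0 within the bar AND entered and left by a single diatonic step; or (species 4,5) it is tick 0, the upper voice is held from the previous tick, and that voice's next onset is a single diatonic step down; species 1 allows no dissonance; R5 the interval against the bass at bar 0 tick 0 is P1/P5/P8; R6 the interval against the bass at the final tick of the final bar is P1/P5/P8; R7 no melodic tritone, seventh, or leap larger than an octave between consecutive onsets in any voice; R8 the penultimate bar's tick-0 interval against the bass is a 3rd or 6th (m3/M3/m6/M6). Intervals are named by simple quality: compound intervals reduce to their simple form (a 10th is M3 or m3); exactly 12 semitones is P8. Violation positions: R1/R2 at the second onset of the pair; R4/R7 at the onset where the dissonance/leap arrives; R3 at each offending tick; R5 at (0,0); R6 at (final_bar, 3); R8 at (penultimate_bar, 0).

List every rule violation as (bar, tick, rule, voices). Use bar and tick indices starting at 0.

(0, 0, R5, (0, 2))
(1, 0, R2, (0, 2))
(2, 0, R1, (0, 2))
(3, 0, R1, (0, 2))
(3, 0, R2, (0, 1))
(3, 0, R3, (1, 2))
(3, 0, R7, (1,))
(3, 1, R3, (1, 2))
(3, 2, R3, (1, 2))
(3, 3, R3, (1, 2))
(4, 0, R1, (0, 2))
(4, 0, R3, (1, 2))
(4, 1, R3, (1, 2))
(4, 2, R3, (1, 2))
(4, 3, R3, (1, 2))
(5, 0, R2, (0, 2))
(6, 0, R1, (0, 2))
(6, 0, R8, (0, 2))
(7, 0, R2, (0, 1))
(7, 3, R6, (0, 2))

bar 0: v0=F3 v1=F4 v2=A4 downbeat M3
bar 1: v0=D3 v1=F3 v2=A3 downbeat P5
bar 2: v0=E3 v1=G3 v2=B3 downbeat P5
bar 3: v0=F3 v1=F4 v2=C4 downbeat P5
bar 4: v0=G3 v1=E4 v2=D4 downbeat P5
bar 5: v0=A3 v1=C4 v2=A4 downbeat P8
bar 6: v0=E3 v1=C4 v2=E4 downbeat P8
bar 7: v0=F3 v1=F4 v2=A4 downbeat M3
  -> R5 @ bar 0 tick 0 v(0, 2): opens on M3
  -> R2 @ bar 1 tick 0 v(0, 2): F3/A4 M3 -> D3/A3 P5 similar
  -> R1 @ bar 2 tick 0 v(0, 2): D3/A3 P5 -> E3/B3 P5 similar
  -> R1 @ bar 3 tick 0 v(0, 2): E3/B3 P5 -> F3/C4 P5 similar
  -> R2 @ bar 3 tick 0 v(0, 1): E3/G3 m3 -> F3/F4 P8 similar
  -> R3 @ bar 3 tick 0 v(1, 2): F4 above C4
  -> R7 @ bar 3 tick 0 v(1,): G3->F4 leap 10st
  -> R3 @ bar 3 tick 1 v(1, 2): F4 above C4
  -> R3 @ bar 3 tick 2 v(1, 2): F4 above C4
  -> R3 @ bar 3 tick 3 v(1, 2): F4 above C4
  -> R1 @ bar 4 tick 0 v(0, 2): F3/C4 P5 -> G3/D4 P5 similar
  -> R3 @ bar 4 tick 0 v(1, 2): E4 above D4
  -> R3 @ bar 4 tick 1 v(1, 2): E4 above D4
  -> R3 @ bar 4 tick 2 v(1, 2): E4 above D4
  -> R3 @ bar 4 tick 3 v(1, 2): E4 above D4
  -> R2 @ bar 5 tick 0 v(0, 2): G3/D4 P5 -> A3/A4 P8 similar
  -> R1 @ bar 6 tick 0 v(0, 2): A3/A4 P8 -> E3/E4 P8 similar
  -> R8 @ bar 6 tick 0 v(0, 2): penult P8 not 3rd/6th
  -> R2 @ bar 7 tick 0 v(0, 1): E3/C4 m6 -> F3/F4 P8 similar
  -> R6 @ bar 7 tick 3 v(0, 2): closes on M3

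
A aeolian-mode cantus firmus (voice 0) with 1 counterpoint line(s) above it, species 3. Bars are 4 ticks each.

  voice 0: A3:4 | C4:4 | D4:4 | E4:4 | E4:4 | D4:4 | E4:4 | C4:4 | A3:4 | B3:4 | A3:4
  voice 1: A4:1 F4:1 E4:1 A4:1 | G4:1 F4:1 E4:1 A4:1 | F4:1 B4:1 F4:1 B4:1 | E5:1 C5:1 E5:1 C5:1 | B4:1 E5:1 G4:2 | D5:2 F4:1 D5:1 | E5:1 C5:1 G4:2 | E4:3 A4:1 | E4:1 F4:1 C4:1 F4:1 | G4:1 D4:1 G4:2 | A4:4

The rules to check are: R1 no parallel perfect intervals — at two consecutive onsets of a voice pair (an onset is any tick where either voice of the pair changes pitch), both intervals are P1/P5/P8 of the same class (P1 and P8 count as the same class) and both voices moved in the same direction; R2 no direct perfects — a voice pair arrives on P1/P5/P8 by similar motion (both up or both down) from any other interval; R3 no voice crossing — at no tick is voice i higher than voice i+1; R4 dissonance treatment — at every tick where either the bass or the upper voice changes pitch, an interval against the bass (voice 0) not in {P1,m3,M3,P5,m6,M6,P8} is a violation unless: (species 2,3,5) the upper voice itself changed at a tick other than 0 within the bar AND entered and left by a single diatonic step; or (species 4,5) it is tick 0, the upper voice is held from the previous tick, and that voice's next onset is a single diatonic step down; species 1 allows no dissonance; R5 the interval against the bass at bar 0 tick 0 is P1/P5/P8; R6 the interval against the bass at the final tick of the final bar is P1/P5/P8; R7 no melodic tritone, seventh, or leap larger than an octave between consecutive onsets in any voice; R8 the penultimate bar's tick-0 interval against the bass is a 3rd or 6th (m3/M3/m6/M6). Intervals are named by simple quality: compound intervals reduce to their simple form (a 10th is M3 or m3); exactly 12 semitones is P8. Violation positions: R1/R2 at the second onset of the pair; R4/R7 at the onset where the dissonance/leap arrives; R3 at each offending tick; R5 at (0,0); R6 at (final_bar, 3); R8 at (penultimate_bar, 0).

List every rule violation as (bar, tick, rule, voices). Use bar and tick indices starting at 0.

bar 0: v0=A3 v1=A4 downbeat P8
bar 1: v0=C4 v1=G4 downbeat P5
bar 2: v0=D4 v1=F4 downbeat m3
bar 3: v0=E4 v1=E5 downbeat P8
bar 4: v0=E4 v1=B4 downbeat P5
bar 5: v0=D4 v1=D5 downbeat P8
bar 6: v0=E4 v1=E5 downbeat P8
bar 7: v0=C4 v1=E4 downbeat M3
bar 8: v0=A3 v1=E4 downbeat P5
bar 9: v0=B3 v1=G4 downbeat m6
bar 10: v0=A3 v1=A4 downbeat P8
  -> R7 @ bar 2 tick 1 v(1,): F4->B4 leap 6st
  -> R7 @ bar 2 tick 2 v(1,): B4->F4 leap 6st
  -> R7 @ bar 2 tick 3 v(1,): F4->B4 leap 6st
  -> R2 @ bar 3 tick 0 v(0, 1): D4/B4 M6 -> E4/E5 P8 similar
  -> R1 @ bar 6 tick 0 v(0, 1): D4/D5 P8 -> E4/E5 P8 similar
  -> R2 @ bar 8 tick 0 v(0, 1): C4/A4 M6 -> A3/E4 P5 similar

(2, 1, R7, (1,))
(2, 2, R7, (1,))
(2, 3, R7, (1,))
(3, 0, R2, (0, 1))
(6, 0, R1, (0, 1))
(8, 0, R2, (0, 1))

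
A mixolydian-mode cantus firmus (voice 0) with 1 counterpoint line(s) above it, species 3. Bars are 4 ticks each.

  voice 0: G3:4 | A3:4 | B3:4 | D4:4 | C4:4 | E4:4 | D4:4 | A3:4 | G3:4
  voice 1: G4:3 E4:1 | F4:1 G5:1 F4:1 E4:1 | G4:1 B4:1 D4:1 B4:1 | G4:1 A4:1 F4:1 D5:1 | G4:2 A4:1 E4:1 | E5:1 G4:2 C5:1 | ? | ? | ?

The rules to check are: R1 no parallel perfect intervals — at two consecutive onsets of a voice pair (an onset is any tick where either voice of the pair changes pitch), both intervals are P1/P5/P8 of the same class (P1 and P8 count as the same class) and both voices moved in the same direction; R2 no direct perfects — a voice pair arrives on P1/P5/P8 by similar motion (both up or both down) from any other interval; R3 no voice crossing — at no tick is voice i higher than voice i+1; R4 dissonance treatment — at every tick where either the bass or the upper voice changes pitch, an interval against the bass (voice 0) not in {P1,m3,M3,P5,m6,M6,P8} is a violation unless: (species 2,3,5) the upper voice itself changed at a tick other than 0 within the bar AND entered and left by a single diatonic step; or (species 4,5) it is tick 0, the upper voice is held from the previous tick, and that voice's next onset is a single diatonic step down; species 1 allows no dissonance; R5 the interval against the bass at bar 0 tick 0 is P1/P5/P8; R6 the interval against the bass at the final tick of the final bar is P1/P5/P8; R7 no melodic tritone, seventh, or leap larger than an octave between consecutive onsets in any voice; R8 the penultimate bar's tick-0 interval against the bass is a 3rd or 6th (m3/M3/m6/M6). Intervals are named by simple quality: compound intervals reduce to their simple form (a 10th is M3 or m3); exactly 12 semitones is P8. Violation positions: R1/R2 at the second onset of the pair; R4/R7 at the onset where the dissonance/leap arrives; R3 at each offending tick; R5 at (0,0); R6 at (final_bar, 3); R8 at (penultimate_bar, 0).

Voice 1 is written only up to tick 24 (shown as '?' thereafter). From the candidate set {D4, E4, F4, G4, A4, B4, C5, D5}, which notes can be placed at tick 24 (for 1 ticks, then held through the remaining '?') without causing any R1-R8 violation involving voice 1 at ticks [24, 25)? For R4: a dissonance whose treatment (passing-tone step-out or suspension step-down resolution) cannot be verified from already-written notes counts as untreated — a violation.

D4: violates R2,R7
E4: violates R4
F4: legal
G4: violates R4
A4: violates R2
B4: legal
C5: violates R4
D5: legal

{B4, D5, F4}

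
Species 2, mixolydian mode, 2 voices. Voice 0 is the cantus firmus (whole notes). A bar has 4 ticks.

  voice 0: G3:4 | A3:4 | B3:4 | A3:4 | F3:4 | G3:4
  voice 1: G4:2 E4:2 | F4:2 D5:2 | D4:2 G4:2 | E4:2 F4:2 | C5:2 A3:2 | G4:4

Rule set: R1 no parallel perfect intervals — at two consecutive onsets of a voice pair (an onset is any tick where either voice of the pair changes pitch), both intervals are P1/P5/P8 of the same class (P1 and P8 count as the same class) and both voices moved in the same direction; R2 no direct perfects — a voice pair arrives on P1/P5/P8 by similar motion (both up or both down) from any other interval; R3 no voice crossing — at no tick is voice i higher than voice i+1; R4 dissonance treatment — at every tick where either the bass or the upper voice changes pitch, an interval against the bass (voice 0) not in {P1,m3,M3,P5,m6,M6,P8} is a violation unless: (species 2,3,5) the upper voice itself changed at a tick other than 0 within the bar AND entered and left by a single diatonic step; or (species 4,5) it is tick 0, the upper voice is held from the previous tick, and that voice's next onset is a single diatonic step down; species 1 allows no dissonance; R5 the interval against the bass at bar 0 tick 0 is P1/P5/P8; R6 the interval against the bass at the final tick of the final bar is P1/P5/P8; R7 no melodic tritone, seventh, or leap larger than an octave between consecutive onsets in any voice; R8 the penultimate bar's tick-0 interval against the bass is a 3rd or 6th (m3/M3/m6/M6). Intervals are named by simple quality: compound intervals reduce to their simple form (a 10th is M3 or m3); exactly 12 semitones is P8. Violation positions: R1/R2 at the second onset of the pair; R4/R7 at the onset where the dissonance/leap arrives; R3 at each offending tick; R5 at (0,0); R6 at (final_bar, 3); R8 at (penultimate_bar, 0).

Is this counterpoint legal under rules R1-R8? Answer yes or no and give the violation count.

No (6 violations)

bar 0: v0=G3 v1=G4 (P8)
bar 1: v0=A3 v1=F4 (m6)
bar 2: v0=B3 v1=D4 (m3)
bar 3: v0=A3 v1=E4 (P5)
bar 4: v0=F3 v1=C5 (P5)
bar 5: v0=G3 v1=G4 (P8)
  R4 @ bar1.2: A3/D5 P4 untreated
  R2 @ bar3.0: B3/G4 m6 -> A3/E4 P5 similar
  R8 @ bar4.0: penult P5 not 3rd/6th
  R7 @ bar4.2: C5->A3 leap 15st
  R2 @ bar5.0: F3/A3 M3 -> G3/G4 P8 similar
  R7 @ bar5.0: A3->G4 leap 10st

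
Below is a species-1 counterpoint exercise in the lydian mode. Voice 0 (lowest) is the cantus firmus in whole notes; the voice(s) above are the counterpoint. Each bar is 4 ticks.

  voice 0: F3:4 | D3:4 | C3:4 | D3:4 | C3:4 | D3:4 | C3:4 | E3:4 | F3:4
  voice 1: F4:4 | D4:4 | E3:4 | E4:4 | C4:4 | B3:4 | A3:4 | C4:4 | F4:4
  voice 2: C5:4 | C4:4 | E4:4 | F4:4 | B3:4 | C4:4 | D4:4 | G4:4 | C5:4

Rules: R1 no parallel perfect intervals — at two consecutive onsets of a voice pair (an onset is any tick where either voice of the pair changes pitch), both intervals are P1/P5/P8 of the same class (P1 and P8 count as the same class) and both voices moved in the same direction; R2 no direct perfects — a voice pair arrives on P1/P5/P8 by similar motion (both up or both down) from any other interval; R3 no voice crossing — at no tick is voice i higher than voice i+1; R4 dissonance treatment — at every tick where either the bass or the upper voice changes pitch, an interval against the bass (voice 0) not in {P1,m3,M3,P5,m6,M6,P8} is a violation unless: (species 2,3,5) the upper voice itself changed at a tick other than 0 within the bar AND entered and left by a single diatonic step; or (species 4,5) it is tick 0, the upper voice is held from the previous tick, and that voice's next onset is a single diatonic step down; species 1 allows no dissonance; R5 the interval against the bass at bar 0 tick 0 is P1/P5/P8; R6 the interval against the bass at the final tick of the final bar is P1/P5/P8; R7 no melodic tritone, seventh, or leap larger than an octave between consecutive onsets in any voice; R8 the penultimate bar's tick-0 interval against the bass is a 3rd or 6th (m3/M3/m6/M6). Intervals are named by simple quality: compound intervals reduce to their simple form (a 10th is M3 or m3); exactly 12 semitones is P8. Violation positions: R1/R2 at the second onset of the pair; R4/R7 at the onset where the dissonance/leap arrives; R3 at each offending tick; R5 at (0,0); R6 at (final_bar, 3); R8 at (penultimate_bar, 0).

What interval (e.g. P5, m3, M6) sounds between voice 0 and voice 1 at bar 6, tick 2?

M6

voice 0=C3 voice 1=A3 -> M6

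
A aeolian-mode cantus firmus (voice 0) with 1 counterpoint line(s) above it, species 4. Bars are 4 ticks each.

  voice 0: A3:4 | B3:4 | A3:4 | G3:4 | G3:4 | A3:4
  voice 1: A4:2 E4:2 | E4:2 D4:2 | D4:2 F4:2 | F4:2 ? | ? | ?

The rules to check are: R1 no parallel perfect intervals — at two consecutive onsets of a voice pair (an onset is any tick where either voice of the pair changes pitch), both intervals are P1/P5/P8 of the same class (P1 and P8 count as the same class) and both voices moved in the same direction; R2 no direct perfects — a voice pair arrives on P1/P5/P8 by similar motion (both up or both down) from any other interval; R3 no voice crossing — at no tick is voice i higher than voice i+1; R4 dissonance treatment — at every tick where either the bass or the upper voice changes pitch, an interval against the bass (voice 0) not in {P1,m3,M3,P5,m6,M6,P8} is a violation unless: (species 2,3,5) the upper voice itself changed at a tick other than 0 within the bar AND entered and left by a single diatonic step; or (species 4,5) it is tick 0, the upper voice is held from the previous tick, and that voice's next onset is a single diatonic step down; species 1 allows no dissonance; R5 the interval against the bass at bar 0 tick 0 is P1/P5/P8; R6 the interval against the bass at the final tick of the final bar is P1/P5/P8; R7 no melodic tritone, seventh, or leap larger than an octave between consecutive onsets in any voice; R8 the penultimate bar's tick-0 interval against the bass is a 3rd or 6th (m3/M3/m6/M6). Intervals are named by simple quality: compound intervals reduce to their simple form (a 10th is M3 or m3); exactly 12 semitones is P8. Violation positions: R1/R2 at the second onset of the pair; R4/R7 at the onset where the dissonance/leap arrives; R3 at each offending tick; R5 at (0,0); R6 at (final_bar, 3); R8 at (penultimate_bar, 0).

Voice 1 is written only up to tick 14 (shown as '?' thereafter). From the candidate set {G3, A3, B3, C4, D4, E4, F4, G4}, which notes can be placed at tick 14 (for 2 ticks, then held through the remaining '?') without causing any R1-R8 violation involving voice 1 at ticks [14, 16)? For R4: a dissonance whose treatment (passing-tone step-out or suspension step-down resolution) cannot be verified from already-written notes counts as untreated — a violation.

G3: violates R7
A3: violates R4
B3: violates R7
C4: violates R4
D4: legal
E4: legal
F4: legal
G4: legal

{D4, E4, F4, G4}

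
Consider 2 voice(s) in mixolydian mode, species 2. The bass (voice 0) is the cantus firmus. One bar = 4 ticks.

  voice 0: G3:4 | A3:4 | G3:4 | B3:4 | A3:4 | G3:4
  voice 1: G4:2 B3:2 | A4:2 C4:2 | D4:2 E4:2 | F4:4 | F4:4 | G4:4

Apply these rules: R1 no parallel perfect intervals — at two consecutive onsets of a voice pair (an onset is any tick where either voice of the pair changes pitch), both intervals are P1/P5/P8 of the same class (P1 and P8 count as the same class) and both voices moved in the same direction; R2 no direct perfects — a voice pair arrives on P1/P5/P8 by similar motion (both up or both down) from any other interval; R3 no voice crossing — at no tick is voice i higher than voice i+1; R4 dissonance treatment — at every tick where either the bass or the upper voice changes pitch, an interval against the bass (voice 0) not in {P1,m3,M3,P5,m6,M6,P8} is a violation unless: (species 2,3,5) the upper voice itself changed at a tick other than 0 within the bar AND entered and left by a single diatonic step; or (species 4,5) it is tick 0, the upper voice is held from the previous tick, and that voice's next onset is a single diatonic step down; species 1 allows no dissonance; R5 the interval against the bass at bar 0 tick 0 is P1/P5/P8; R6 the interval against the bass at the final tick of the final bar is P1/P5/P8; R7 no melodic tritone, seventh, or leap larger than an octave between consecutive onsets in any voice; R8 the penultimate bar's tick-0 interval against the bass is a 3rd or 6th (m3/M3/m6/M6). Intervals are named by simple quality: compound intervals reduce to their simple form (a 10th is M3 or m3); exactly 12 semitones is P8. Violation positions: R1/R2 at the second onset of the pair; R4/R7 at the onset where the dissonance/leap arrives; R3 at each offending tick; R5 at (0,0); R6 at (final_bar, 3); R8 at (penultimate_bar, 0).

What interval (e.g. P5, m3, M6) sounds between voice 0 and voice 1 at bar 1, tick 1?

voice 0=A3 voice 1=A4 -> P8

P8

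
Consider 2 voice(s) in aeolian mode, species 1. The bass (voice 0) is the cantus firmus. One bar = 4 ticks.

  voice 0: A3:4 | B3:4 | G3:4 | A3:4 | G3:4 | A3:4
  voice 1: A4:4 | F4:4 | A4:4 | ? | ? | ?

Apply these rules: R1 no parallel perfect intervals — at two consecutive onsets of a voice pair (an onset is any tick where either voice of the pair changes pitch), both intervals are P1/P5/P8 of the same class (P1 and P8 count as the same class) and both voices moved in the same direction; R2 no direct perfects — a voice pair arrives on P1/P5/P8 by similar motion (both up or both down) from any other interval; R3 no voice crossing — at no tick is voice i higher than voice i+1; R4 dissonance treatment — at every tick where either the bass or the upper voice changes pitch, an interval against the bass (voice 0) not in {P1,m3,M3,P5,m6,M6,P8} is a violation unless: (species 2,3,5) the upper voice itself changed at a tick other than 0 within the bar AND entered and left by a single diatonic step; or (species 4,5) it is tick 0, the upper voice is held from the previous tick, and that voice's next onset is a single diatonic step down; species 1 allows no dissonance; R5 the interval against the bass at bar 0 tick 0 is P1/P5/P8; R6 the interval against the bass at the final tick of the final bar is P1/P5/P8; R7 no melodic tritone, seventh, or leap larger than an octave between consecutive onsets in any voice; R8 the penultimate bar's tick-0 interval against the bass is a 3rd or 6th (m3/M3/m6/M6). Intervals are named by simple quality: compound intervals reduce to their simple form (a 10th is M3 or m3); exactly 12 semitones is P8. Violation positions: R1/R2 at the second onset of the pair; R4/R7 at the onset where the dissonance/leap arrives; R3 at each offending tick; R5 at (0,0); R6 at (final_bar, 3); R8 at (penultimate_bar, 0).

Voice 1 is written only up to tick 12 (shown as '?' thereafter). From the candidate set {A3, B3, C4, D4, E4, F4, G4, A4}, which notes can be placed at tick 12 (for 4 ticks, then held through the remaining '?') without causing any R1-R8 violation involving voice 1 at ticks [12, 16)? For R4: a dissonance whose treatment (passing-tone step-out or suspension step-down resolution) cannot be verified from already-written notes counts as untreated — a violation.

{A3, A4, C4, E4, F4}

A3: legal
B3: violates R4,R7
C4: legal
D4: violates R4
E4: legal
F4: legal
G4: violates R4
A4: legal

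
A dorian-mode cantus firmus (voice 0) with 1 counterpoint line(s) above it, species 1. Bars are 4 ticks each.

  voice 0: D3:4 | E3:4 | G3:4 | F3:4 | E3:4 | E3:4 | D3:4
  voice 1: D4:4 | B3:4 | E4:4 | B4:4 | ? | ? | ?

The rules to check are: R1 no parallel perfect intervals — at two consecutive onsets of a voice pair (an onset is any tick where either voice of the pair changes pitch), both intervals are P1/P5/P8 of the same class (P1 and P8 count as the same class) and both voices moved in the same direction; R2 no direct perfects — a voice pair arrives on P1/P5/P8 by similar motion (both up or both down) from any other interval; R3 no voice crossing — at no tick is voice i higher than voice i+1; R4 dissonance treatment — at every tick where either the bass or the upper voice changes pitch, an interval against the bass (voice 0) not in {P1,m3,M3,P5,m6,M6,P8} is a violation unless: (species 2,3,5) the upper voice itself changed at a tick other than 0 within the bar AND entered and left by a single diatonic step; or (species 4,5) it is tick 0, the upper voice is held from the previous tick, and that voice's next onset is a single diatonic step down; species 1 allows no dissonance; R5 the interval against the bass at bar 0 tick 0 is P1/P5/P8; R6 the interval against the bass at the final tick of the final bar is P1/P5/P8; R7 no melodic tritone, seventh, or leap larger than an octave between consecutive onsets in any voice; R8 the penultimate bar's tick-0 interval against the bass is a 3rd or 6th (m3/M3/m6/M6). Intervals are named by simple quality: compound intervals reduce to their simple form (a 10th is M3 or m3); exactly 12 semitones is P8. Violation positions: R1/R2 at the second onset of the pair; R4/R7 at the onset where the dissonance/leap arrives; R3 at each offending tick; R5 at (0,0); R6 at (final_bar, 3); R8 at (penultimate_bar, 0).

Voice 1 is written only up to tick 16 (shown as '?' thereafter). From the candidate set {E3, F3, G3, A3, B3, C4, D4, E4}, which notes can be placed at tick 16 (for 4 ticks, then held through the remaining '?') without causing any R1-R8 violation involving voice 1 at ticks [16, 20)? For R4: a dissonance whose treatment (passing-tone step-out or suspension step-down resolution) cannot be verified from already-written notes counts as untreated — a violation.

{}

E3: violates R2,R7
F3: violates R4,R7
G3: violates R7
A3: violates R4,R7
B3: violates R2
C4: violates R7
D4: violates R4
E4: violates R2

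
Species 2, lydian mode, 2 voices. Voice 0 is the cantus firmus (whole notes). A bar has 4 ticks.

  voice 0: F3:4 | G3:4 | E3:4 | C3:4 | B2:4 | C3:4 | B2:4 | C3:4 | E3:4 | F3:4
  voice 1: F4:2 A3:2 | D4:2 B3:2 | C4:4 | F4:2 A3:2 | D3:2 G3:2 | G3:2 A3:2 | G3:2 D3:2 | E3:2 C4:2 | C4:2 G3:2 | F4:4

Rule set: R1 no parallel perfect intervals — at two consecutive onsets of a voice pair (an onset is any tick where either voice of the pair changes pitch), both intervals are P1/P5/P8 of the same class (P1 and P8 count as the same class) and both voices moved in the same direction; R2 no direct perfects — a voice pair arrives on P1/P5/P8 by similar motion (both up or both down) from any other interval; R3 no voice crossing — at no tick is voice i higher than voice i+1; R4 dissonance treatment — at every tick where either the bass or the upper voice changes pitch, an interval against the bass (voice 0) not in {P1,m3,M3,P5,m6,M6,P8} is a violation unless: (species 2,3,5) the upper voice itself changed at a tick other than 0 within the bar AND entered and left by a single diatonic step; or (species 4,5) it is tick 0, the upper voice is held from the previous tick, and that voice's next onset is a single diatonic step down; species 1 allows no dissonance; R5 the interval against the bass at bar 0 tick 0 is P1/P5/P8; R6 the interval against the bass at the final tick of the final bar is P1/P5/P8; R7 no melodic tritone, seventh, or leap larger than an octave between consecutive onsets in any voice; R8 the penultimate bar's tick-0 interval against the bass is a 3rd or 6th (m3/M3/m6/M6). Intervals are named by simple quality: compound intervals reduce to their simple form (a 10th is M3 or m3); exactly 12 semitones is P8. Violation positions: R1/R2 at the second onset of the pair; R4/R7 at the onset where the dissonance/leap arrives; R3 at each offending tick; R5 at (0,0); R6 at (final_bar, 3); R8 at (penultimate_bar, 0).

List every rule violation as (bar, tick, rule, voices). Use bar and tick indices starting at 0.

bar 0: v0=F3 v1=F4 downbeat P8
bar 1: v0=G3 v1=D4 downbeat P5
bar 2: v0=E3 v1=C4 downbeat m6
bar 3: v0=C3 v1=F4 downbeat P4
bar 4: v0=B2 v1=D3 downbeat m3
bar 5: v0=C3 v1=G3 downbeat P5
bar 6: v0=B2 v1=G3 downbeat m6
bar 7: v0=C3 v1=E3 downbeat M3
bar 8: v0=E3 v1=C4 downbeat m6
bar 9: v0=F3 v1=F4 downbeat P8
  -> R2 @ bar 1 tick 0 v(0, 1): F3/A3 M3 -> G3/D4 P5 similar
  -> R4 @ bar 3 tick 0 v(0, 1): C3/F4 P4 untreated
  -> R2 @ bar 9 tick 0 v(0, 1): E3/G3 m3 -> F3/F4 P8 similar
  -> R7 @ bar 9 tick 0 v(1,): G3->F4 leap 10st

(1, 0, R2, (0, 1))
(3, 0, R4, (0, 1))
(9, 0, R2, (0, 1))
(9, 0, R7, (1,))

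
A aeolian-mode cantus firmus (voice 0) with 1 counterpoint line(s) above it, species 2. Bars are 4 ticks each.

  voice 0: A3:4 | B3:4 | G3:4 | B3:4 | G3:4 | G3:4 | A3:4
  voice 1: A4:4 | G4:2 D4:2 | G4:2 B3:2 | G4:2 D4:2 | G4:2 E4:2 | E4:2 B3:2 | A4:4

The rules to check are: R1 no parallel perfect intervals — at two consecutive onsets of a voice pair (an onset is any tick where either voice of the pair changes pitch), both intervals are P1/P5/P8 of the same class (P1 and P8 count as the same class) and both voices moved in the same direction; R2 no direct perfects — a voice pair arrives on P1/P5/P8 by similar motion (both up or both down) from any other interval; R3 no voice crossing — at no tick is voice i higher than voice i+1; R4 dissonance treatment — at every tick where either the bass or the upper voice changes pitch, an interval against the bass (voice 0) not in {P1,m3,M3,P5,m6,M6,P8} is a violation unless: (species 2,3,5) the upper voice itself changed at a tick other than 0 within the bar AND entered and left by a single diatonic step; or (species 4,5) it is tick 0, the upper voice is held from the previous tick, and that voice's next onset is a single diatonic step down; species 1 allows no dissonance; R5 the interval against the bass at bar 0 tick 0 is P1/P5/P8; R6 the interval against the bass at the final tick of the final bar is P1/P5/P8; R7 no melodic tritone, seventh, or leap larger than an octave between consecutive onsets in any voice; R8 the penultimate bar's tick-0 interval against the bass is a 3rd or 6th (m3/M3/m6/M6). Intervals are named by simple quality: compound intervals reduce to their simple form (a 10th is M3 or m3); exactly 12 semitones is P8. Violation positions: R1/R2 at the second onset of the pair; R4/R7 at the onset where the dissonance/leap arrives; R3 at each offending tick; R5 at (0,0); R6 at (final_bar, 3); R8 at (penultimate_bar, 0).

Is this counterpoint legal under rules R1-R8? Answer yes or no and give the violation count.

No (2 violations)

bar 0: v0=A3 v1=A4 (P8)
bar 1: v0=B3 v1=G4 (m6)
bar 2: v0=G3 v1=G4 (P8)
bar 3: v0=B3 v1=G4 (m6)
bar 4: v0=G3 v1=G4 (P8)
bar 5: v0=G3 v1=E4 (M6)
bar 6: v0=A3 v1=A4 (P8)
  R2 @ bar6.0: G3/B3 M3 -> A3/A4 P8 similar
  R7 @ bar6.0: B3->A4 leap 10st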